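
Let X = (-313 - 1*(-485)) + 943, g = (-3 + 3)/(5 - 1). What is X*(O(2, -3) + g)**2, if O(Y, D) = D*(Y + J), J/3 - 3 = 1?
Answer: 1966860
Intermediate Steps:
J = 12 (J = 9 + 3*1 = 9 + 3 = 12)
g = 0 (g = 0/4 = 0*(1/4) = 0)
O(Y, D) = D*(12 + Y) (O(Y, D) = D*(Y + 12) = D*(12 + Y))
X = 1115 (X = (-313 + 485) + 943 = 172 + 943 = 1115)
X*(O(2, -3) + g)**2 = 1115*(-3*(12 + 2) + 0)**2 = 1115*(-3*14 + 0)**2 = 1115*(-42 + 0)**2 = 1115*(-42)**2 = 1115*1764 = 1966860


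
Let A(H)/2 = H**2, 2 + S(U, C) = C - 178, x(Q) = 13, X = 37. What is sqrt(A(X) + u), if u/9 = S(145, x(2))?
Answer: sqrt(1235) ≈ 35.143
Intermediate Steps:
S(U, C) = -180 + C (S(U, C) = -2 + (C - 178) = -2 + (-178 + C) = -180 + C)
A(H) = 2*H**2
u = -1503 (u = 9*(-180 + 13) = 9*(-167) = -1503)
sqrt(A(X) + u) = sqrt(2*37**2 - 1503) = sqrt(2*1369 - 1503) = sqrt(2738 - 1503) = sqrt(1235)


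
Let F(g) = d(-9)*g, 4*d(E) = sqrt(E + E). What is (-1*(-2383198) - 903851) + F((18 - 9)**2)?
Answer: 1479347 + 243*I*sqrt(2)/4 ≈ 1.4793e+6 + 85.913*I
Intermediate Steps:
d(E) = sqrt(2)*sqrt(E)/4 (d(E) = sqrt(E + E)/4 = sqrt(2*E)/4 = (sqrt(2)*sqrt(E))/4 = sqrt(2)*sqrt(E)/4)
F(g) = 3*I*g*sqrt(2)/4 (F(g) = (sqrt(2)*sqrt(-9)/4)*g = (sqrt(2)*(3*I)/4)*g = (3*I*sqrt(2)/4)*g = 3*I*g*sqrt(2)/4)
(-1*(-2383198) - 903851) + F((18 - 9)**2) = (-1*(-2383198) - 903851) + 3*I*(18 - 9)**2*sqrt(2)/4 = (2383198 - 903851) + (3/4)*I*9**2*sqrt(2) = 1479347 + (3/4)*I*81*sqrt(2) = 1479347 + 243*I*sqrt(2)/4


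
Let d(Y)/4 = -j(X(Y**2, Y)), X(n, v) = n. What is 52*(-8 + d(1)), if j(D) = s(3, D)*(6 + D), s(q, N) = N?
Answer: -1872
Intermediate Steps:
j(D) = D*(6 + D)
d(Y) = -4*Y**2*(6 + Y**2) (d(Y) = 4*(-Y**2*(6 + Y**2)) = -4*Y**2*(6 + Y**2))
52*(-8 + d(1)) = 52*(-8 + 4*1**2*(-6 - 1*1**2)) = 52*(-8 + 4*1*(-6 - 1*1)) = 52*(-8 + 4*1*(-6 - 1)) = 52*(-8 + 4*1*(-7)) = 52*(-8 - 28) = 52*(-36) = -1872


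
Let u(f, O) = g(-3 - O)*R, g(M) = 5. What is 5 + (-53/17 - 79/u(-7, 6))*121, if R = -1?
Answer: 130863/85 ≈ 1539.6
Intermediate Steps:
u(f, O) = -5 (u(f, O) = 5*(-1) = -5)
5 + (-53/17 - 79/u(-7, 6))*121 = 5 + (-53/17 - 79/(-5))*121 = 5 + (-53*1/17 - 79*(-1/5))*121 = 5 + (-53/17 + 79/5)*121 = 5 + (1078/85)*121 = 5 + 130438/85 = 130863/85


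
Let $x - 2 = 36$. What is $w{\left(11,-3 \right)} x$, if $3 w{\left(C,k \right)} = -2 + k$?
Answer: $- \frac{190}{3} \approx -63.333$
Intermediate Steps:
$x = 38$ ($x = 2 + 36 = 38$)
$w{\left(C,k \right)} = - \frac{2}{3} + \frac{k}{3}$ ($w{\left(C,k \right)} = \frac{-2 + k}{3} = - \frac{2}{3} + \frac{k}{3}$)
$w{\left(11,-3 \right)} x = \left(- \frac{2}{3} + \frac{1}{3} \left(-3\right)\right) 38 = \left(- \frac{2}{3} - 1\right) 38 = \left(- \frac{5}{3}\right) 38 = - \frac{190}{3}$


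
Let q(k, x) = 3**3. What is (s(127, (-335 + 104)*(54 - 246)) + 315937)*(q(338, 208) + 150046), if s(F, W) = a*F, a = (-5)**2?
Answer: 47890095176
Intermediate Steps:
a = 25
q(k, x) = 27
s(F, W) = 25*F
(s(127, (-335 + 104)*(54 - 246)) + 315937)*(q(338, 208) + 150046) = (25*127 + 315937)*(27 + 150046) = (3175 + 315937)*150073 = 319112*150073 = 47890095176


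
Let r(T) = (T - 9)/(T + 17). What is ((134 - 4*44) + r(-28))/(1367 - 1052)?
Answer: -85/693 ≈ -0.12266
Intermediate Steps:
r(T) = (-9 + T)/(17 + T)
((134 - 4*44) + r(-28))/(1367 - 1052) = ((134 - 4*44) + (-9 - 28)/(17 - 28))/(1367 - 1052) = ((134 - 176) - 37/(-11))/315 = (-42 - 1/11*(-37))*(1/315) = (-42 + 37/11)*(1/315) = -425/11*1/315 = -85/693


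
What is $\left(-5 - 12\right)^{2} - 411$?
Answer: $-122$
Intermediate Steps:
$\left(-5 - 12\right)^{2} - 411 = \left(-17\right)^{2} - 411 = 289 - 411 = -122$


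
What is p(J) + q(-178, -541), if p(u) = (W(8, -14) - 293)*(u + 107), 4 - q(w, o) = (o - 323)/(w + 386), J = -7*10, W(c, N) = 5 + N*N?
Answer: -44146/13 ≈ -3395.8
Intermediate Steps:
W(c, N) = 5 + N²
J = -70
q(w, o) = 4 - (-323 + o)/(386 + w) (q(w, o) = 4 - (o - 323)/(w + 386) = 4 - (-323 + o)/(386 + w))
p(u) = -9844 - 92*u (p(u) = ((5 + (-14)²) - 293)*(u + 107) = ((5 + 196) - 293)*(107 + u) = (201 - 293)*(107 + u) = -92*(107 + u) = -9844 - 92*u)
p(J) + q(-178, -541) = (-9844 - 92*(-70)) + (1867 - 1*(-541) + 4*(-178))/(386 - 178) = (-9844 + 6440) + (1867 + 541 - 712)/208 = -3404 + (1/208)*1696 = -3404 + 106/13 = -44146/13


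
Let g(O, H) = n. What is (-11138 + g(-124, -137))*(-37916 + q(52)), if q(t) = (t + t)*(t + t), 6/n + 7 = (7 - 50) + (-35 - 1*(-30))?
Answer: 3320270320/11 ≈ 3.0184e+8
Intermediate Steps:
n = -6/55 (n = 6/(-7 + ((7 - 50) + (-35 - 1*(-30)))) = 6/(-7 + (-43 + (-35 + 30))) = 6/(-7 + (-43 - 5)) = 6/(-7 - 48) = 6/(-55) = 6*(-1/55) = -6/55 ≈ -0.10909)
g(O, H) = -6/55
q(t) = 4*t**2 (q(t) = (2*t)*(2*t) = 4*t**2)
(-11138 + g(-124, -137))*(-37916 + q(52)) = (-11138 - 6/55)*(-37916 + 4*52**2) = -612596*(-37916 + 4*2704)/55 = -612596*(-37916 + 10816)/55 = -612596/55*(-27100) = 3320270320/11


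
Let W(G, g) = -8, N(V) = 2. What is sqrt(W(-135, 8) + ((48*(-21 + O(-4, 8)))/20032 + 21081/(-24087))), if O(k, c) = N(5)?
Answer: 3*I*sqrt(25039718707213)/5026154 ≈ 2.9868*I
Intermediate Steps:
O(k, c) = 2
sqrt(W(-135, 8) + ((48*(-21 + O(-4, 8)))/20032 + 21081/(-24087))) = sqrt(-8 + ((48*(-21 + 2))/20032 + 21081/(-24087))) = sqrt(-8 + ((48*(-19))*(1/20032) + 21081*(-1/24087))) = sqrt(-8 + (-912*1/20032 - 7027/8029)) = sqrt(-8 + (-57/1252 - 7027/8029)) = sqrt(-8 - 9255457/10052308) = sqrt(-89673921/10052308) = 3*I*sqrt(25039718707213)/5026154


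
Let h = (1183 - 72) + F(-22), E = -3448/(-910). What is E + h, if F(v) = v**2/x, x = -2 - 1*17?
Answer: 9417131/8645 ≈ 1089.3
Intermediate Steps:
x = -19 (x = -2 - 17 = -19)
E = 1724/455 (E = -3448*(-1/910) = 1724/455 ≈ 3.7890)
F(v) = -v**2/19 (F(v) = v**2/(-19) = v**2*(-1/19) = -v**2/19)
h = 20625/19 (h = (1183 - 72) - 1/19*(-22)**2 = 1111 - 1/19*484 = 1111 - 484/19 = 20625/19 ≈ 1085.5)
E + h = 1724/455 + 20625/19 = 9417131/8645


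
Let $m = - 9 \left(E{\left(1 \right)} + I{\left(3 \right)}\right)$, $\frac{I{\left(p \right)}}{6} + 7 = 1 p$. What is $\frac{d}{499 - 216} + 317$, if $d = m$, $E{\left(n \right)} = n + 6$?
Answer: $\frac{89864}{283} \approx 317.54$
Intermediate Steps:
$I{\left(p \right)} = -42 + 6 p$ ($I{\left(p \right)} = -42 + 6 \cdot 1 p = -42 + 6 p$)
$E{\left(n \right)} = 6 + n$
$m = 153$ ($m = - 9 \left(\left(6 + 1\right) + \left(-42 + 6 \cdot 3\right)\right) = - 9 \left(7 + \left(-42 + 18\right)\right) = - 9 \left(7 - 24\right) = \left(-9\right) \left(-17\right) = 153$)
$d = 153$
$\frac{d}{499 - 216} + 317 = \frac{1}{499 - 216} \cdot 153 + 317 = \frac{1}{283} \cdot 153 + 317 = \frac{153}{283} + 317 = \frac{89864}{283}$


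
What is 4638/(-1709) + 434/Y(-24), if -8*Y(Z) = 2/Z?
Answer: 71199138/1709 ≈ 41661.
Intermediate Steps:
Y(Z) = -1/(4*Z)
4638/(-1709) + 434/Y(-24) = 4638/(-1709) + 434/((-1/4/(-24))) = 4638*(-1/1709) + 434/((-1/4*(-1/24))) = -4638/1709 + 434/(1/96) = -4638/1709 + 434*96 = -4638/1709 + 41664 = 71199138/1709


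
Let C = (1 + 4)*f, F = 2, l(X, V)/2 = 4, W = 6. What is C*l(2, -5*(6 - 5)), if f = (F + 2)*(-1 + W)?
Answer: 800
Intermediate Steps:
l(X, V) = 8 (l(X, V) = 2*4 = 8)
f = 20 (f = (2 + 2)*(-1 + 6) = 4*5 = 20)
C = 100 (C = (1 + 4)*20 = 5*20 = 100)
C*l(2, -5*(6 - 5)) = 100*8 = 800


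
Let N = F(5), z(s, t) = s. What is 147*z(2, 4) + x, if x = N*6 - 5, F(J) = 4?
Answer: 313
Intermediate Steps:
N = 4
x = 19 (x = 4*6 - 5 = 24 - 5 = 19)
147*z(2, 4) + x = 147*2 + 19 = 294 + 19 = 313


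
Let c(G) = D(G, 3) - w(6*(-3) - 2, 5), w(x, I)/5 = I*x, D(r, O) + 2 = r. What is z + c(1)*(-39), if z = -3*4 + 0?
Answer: -19473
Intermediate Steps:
D(r, O) = -2 + r
z = -12 (z = -12 + 0 = -12)
w(x, I) = 5*I*x (w(x, I) = 5*(I*x) = 5*I*x)
c(G) = 498 + G (c(G) = (-2 + G) - 5*5*(6*(-3) - 2) = (-2 + G) - 5*5*(-18 - 2) = (-2 + G) - 5*5*(-20) = (-2 + G) - 1*(-500) = (-2 + G) + 500 = 498 + G)
z + c(1)*(-39) = -12 + (498 + 1)*(-39) = -12 + 499*(-39) = -12 - 19461 = -19473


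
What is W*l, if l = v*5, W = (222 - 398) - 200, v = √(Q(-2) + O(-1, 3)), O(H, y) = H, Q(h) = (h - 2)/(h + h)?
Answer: 0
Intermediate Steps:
Q(h) = (-2 + h)/(2*h) (Q(h) = (-2 + h)/((2*h)) = (-2 + h)*(1/(2*h)) = (-2 + h)/(2*h))
v = 0 (v = √((½)*(-2 - 2)/(-2) - 1) = √((½)*(-½)*(-4) - 1) = √(1 - 1) = √0 = 0)
W = -376 (W = -176 - 200 = -376)
l = 0 (l = 0*5 = 0)
W*l = -376*0 = 0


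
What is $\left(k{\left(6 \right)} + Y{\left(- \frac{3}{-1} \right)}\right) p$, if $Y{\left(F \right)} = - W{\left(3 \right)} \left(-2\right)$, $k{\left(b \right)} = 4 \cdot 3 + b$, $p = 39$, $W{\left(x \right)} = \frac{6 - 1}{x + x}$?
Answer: $767$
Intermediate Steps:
$W{\left(x \right)} = \frac{5}{2 x}$
$k{\left(b \right)} = 12 + b$
$Y{\left(F \right)} = \frac{5}{3}$ ($Y{\left(F \right)} = - \frac{5}{2 \cdot 3} \left(-2\right) = \left(-1\right) \frac{5}{6} \left(-2\right) = \left(- \frac{5}{6}\right) \left(-2\right) = \frac{5}{3}$)
$\left(k{\left(6 \right)} + Y{\left(- \frac{3}{-1} \right)}\right) p = \left(\left(12 + 6\right) + \frac{5}{3}\right) 39 = \left(18 + \frac{5}{3}\right) 39 = \frac{59}{3} \cdot 39 = 767$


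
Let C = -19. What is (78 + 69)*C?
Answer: -2793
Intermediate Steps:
(78 + 69)*C = (78 + 69)*(-19) = 147*(-19) = -2793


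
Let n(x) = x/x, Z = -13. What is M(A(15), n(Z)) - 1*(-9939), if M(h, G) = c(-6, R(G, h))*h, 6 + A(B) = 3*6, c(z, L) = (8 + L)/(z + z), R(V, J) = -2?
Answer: 9933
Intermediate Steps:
n(x) = 1
c(z, L) = (8 + L)/(2*z) (c(z, L) = (8 + L)/((2*z)) = (8 + L)*(1/(2*z)) = (8 + L)/(2*z))
A(B) = 12 (A(B) = -6 + 3*6 = -6 + 18 = 12)
M(h, G) = -h/2 (M(h, G) = ((½)*(8 - 2)/(-6))*h = ((½)*(-⅙)*6)*h = -h/2)
M(A(15), n(Z)) - 1*(-9939) = -½*12 - 1*(-9939) = -6 + 9939 = 9933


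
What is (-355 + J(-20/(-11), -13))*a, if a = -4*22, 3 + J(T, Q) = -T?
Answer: 31664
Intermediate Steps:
J(T, Q) = -3 - T
a = -88
(-355 + J(-20/(-11), -13))*a = (-355 + (-3 - (-20)/(-11)))*(-88) = (-355 + (-3 - (-20)*(-1)/11))*(-88) = (-355 + (-3 - 1*20/11))*(-88) = (-355 + (-3 - 20/11))*(-88) = (-355 - 53/11)*(-88) = -3958/11*(-88) = 31664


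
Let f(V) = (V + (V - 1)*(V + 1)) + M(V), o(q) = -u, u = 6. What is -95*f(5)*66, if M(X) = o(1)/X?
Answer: -174306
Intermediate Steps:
o(q) = -6 (o(q) = -1*6 = -6)
M(X) = -6/X
f(V) = V - 6/V + (1 + V)*(-1 + V) (f(V) = (V + (V - 1)*(V + 1)) - 6/V = (V + (-1 + V)*(1 + V)) - 6/V = (V + (1 + V)*(-1 + V)) - 6/V = V - 6/V + (1 + V)*(-1 + V))
-95*f(5)*66 = -95*(-1 + 5 + 5² - 6/5)*66 = -95*(-1 + 5 + 25 - 6*⅕)*66 = -95*(-1 + 5 + 25 - 6/5)*66 = -95*139/5*66 = -2641*66 = -174306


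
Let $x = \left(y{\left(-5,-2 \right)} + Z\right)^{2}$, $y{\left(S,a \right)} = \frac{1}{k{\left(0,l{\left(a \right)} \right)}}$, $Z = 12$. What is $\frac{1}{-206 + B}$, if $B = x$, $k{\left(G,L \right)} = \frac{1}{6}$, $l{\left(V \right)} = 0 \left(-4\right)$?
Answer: $\frac{1}{118} \approx 0.0084746$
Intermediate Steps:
$l{\left(V \right)} = 0$
$k{\left(G,L \right)} = \frac{1}{6}$
$y{\left(S,a \right)} = 6$ ($y{\left(S,a \right)} = \frac{1}{\frac{1}{6}} = 6$)
$x = 324$ ($x = \left(6 + 12\right)^{2} = 18^{2} = 324$)
$B = 324$
$\frac{1}{-206 + B} = \frac{1}{-206 + 324} = \frac{1}{118}$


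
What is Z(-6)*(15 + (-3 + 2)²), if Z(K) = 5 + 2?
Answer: 112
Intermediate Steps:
Z(K) = 7
Z(-6)*(15 + (-3 + 2)²) = 7*(15 + (-3 + 2)²) = 7*(15 + (-1)²) = 7*(15 + 1) = 7*16 = 112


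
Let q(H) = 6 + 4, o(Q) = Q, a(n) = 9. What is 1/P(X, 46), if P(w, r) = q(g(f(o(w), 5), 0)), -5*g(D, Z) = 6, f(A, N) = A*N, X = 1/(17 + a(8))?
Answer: ⅒ ≈ 0.10000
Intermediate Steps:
X = 1/26 (X = 1/(17 + 9) = 1/26 ≈ 0.038462)
g(D, Z) = -6/5 (g(D, Z) = -⅕*6 = -6/5)
q(H) = 10
P(w, r) = 10
1/P(X, 46) = 1/10 = ⅒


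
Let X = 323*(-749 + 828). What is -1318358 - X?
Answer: -1343875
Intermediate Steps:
X = 25517 (X = 323*79 = 25517)
-1318358 - X = -1318358 - 1*25517 = -1318358 - 25517 = -1343875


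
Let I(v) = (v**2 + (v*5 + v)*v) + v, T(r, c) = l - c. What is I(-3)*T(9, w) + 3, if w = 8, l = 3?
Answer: -297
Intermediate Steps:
T(r, c) = 3 - c
I(v) = v + 7*v**2 (I(v) = (v**2 + (5*v + v)*v) + v = (v**2 + (6*v)*v) + v = (v**2 + 6*v**2) + v = 7*v**2 + v = v + 7*v**2)
I(-3)*T(9, w) + 3 = (-3*(1 + 7*(-3)))*(3 - 1*8) + 3 = (-3*(1 - 21))*(3 - 8) + 3 = -3*(-20)*(-5) + 3 = 60*(-5) + 3 = -300 + 3 = -297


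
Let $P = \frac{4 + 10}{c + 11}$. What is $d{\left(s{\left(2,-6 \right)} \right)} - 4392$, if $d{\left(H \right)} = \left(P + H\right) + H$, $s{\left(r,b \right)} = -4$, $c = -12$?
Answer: $-4414$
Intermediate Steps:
$P = -14$ ($P = \frac{4 + 10}{-12 + 11} = \frac{14}{-1} = 14 \left(-1\right) = -14$)
$d{\left(H \right)} = -14 + 2 H$ ($d{\left(H \right)} = \left(-14 + H\right) + H = -14 + 2 H$)
$d{\left(s{\left(2,-6 \right)} \right)} - 4392 = \left(-14 + 2 \left(-4\right)\right) - 4392 = \left(-14 - 8\right) - 4392 = -22 - 4392 = -4414$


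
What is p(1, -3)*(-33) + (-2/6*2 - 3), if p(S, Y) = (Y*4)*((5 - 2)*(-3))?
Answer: -10703/3 ≈ -3567.7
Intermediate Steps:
p(S, Y) = -36*Y (p(S, Y) = (4*Y)*(3*(-3)) = (4*Y)*(-9) = -36*Y)
p(1, -3)*(-33) + (-2/6*2 - 3) = -36*(-3)*(-33) + (-2/6*2 - 3) = 108*(-33) + (-2*1/6*2 - 3) = -3564 + (-1/3*2 - 3) = -3564 + (-2/3 - 3) = -3564 - 11/3 = -10703/3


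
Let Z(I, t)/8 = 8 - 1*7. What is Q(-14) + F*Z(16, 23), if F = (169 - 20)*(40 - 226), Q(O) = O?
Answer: -221726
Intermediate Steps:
Z(I, t) = 8 (Z(I, t) = 8*(8 - 1*7) = 8*(8 - 7) = 8*1 = 8)
F = -27714 (F = 149*(-186) = -27714)
Q(-14) + F*Z(16, 23) = -14 - 27714*8 = -14 - 221712 = -221726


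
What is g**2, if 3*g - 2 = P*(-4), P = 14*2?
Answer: 12100/9 ≈ 1344.4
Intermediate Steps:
P = 28
g = -110/3 (g = 2/3 + (28*(-4))/3 = 2/3 + (1/3)*(-112) = 2/3 - 112/3 = -110/3 ≈ -36.667)
g**2 = (-110/3)**2 = 12100/9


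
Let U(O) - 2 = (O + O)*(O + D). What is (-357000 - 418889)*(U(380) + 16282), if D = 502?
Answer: -532728490956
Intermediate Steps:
U(O) = 2 + 2*O*(502 + O) (U(O) = 2 + (O + O)*(O + 502) = 2 + (2*O)*(502 + O) = 2 + 2*O*(502 + O))
(-357000 - 418889)*(U(380) + 16282) = (-357000 - 418889)*((2 + 2*380**2 + 1004*380) + 16282) = -775889*((2 + 2*144400 + 381520) + 16282) = -775889*((2 + 288800 + 381520) + 16282) = -775889*(670322 + 16282) = -775889*686604 = -532728490956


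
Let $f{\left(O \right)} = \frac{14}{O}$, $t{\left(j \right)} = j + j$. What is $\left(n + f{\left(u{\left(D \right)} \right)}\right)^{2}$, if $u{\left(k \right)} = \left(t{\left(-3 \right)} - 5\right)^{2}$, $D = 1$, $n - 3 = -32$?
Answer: $\frac{12215025}{14641} \approx 834.3$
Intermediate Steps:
$n = -29$ ($n = 3 - 32 = -29$)
$t{\left(j \right)} = 2 j$
$u{\left(k \right)} = 121$ ($u{\left(k \right)} = \left(2 \left(-3\right) - 5\right)^{2} = \left(-6 - 5\right)^{2} = \left(-11\right)^{2} = 121$)
$\left(n + f{\left(u{\left(D \right)} \right)}\right)^{2} = \left(-29 + \frac{14}{121}\right)^{2} = \left(- \frac{3495}{121}\right)^{2} = \frac{12215025}{14641}$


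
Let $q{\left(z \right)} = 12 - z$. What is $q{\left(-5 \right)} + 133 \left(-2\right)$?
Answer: $-249$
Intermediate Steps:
$q{\left(-5 \right)} + 133 \left(-2\right) = \left(12 - -5\right) + 133 \left(-2\right) = \left(12 + 5\right) - 266 = 17 - 266 = -249$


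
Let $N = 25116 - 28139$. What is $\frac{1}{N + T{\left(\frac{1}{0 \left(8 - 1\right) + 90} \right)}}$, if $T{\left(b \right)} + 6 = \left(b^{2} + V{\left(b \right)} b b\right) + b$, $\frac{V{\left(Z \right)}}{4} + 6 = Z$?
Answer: $- \frac{364500}{1104067483} \approx -0.00033014$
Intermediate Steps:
$V{\left(Z \right)} = -24 + 4 Z$
$N = -3023$ ($N = 25116 - 28139 = -3023$)
$T{\left(b \right)} = -6 + b + b^{2} + b^{2} \left(-24 + 4 b\right)$ ($T{\left(b \right)} = -6 + \left(\left(b^{2} + \left(-24 + 4 b\right) b b\right) + b\right) = -6 + \left(\left(b^{2} + b \left(-24 + 4 b\right) b\right) + b\right) = -6 + \left(\left(b^{2} + b^{2} \left(-24 + 4 b\right)\right) + b\right) = -6 + \left(b + b^{2} + b^{2} \left(-24 + 4 b\right)\right) = -6 + b + b^{2} + b^{2} \left(-24 + 4 b\right)$)
$\frac{1}{N + T{\left(\frac{1}{0 \left(8 - 1\right) + 90} \right)}} = \frac{1}{-3023 - \left(6 - \frac{1}{0 \left(8 - 1\right) + 90} - \frac{4}{\left(0 \left(8 - 1\right) + 90\right)^{3}} + \frac{23}{\left(0 \left(8 - 1\right) + 90\right)^{2}}\right)} = \frac{1}{-3023 - \left(6 - \frac{1}{0 \cdot 7 + 90} - \frac{4}{\left(0 \cdot 7 + 90\right)^{3}} + \frac{23}{\left(0 \cdot 7 + 90\right)^{2}}\right)} = \frac{1}{-3023 - \left(6 - \frac{1}{0 + 90} - \frac{4}{\left(0 + 90\right)^{3}} + \frac{23}{\left(0 + 90\right)^{2}}\right)} = \frac{1}{-3023 - \left(6 - \frac{1}{90} - \frac{1}{182250} + \frac{23}{8100}\right)} = \frac{1}{-3023 + \left(-6 + \frac{1}{90} - \frac{23}{8100} + \frac{4}{729000}\right)} = \frac{1}{-3023 + \left(-6 + \frac{1}{90} - \frac{23}{8100} + 4 \cdot \frac{1}{729000}\right)} = \frac{1}{-3023 + \left(-6 + \frac{1}{90} - \frac{23}{8100} + \frac{1}{182250}\right)} = \frac{1}{-3023 - \frac{2183983}{364500}} = \frac{1}{- \frac{1104067483}{364500}} = - \frac{364500}{1104067483}$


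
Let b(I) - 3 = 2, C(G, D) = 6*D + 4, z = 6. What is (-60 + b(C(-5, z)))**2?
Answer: 3025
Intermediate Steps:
C(G, D) = 4 + 6*D
b(I) = 5 (b(I) = 3 + 2 = 5)
(-60 + b(C(-5, z)))**2 = (-60 + 5)**2 = (-55)**2 = 3025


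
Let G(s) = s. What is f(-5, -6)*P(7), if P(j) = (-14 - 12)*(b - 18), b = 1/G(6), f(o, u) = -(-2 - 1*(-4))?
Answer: -2782/3 ≈ -927.33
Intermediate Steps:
f(o, u) = -2 (f(o, u) = -(-2 + 4) = -1*2 = -2)
b = 1/6 ≈ 0.16667
P(j) = 1391/3 (P(j) = (-14 - 12)*(1/6 - 18) = -26*(-107/6) = 1391/3)
f(-5, -6)*P(7) = -2*1391/3 = -2782/3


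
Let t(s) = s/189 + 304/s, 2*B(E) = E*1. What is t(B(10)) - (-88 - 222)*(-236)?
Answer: -69078719/945 ≈ -73099.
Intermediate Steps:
B(E) = E/2 (B(E) = (E*1)/2 = E/2)
t(s) = 304/s + s/189 (t(s) = s*(1/189) + 304/s = s/189 + 304/s = 304/s + s/189)
t(B(10)) - (-88 - 222)*(-236) = (304/(((½)*10)) + ((½)*10)/189) - (-88 - 222)*(-236) = (304/5 + (1/189)*5) - (-310)*(-236) = (304*(⅕) + 5/189) - 1*73160 = (304/5 + 5/189) - 73160 = 57481/945 - 73160 = -69078719/945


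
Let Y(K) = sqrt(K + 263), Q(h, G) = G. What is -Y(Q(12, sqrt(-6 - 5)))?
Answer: -sqrt(263 + I*sqrt(11)) ≈ -16.218 - 0.10225*I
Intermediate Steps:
Y(K) = sqrt(263 + K)
-Y(Q(12, sqrt(-6 - 5))) = -sqrt(263 + sqrt(-6 - 5)) = -sqrt(263 + sqrt(-11)) = -sqrt(263 + I*sqrt(11))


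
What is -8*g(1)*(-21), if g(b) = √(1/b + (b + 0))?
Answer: 168*√2 ≈ 237.59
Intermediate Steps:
g(b) = √(b + 1/b) (g(b) = √(1/b + b) = √(b + 1/b))
-8*g(1)*(-21) = -8*√(1 + 1/1)*(-21) = -8*√(1 + 1)*(-21) = -8*√2*(-21) = 168*√2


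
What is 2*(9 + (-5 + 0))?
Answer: 8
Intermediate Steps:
2*(9 + (-5 + 0)) = 2*(9 - 5) = 2*4 = 8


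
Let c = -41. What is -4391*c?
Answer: 180031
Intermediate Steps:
-4391*c = -4391*(-41) = 180031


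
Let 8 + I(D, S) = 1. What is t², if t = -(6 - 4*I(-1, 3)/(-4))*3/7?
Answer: 9/49 ≈ 0.18367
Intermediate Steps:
I(D, S) = -7 (I(D, S) = -8 + 1 = -7)
t = 3/7 (t = -(6 - (-28)/(-4))*3/7 = -(6 - (-28)*(-1)/4)*3*(⅐) = -(6 - 4*7/4)*3/7 = -(6 - 7)*3/7 = -(-1)*3/7 = -1*(-3/7) = 3/7 ≈ 0.42857)
t² = (3/7)² = 9/49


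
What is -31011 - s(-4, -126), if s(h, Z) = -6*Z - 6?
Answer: -31761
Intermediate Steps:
s(h, Z) = -6 - 6*Z
-31011 - s(-4, -126) = -31011 - (-6 - 6*(-126)) = -31011 - (-6 + 756) = -31011 - 1*750 = -31011 - 750 = -31761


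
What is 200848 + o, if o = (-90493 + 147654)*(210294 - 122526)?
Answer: 5017107496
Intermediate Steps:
o = 5016906648 (o = 57161*87768 = 5016906648)
200848 + o = 200848 + 5016906648 = 5017107496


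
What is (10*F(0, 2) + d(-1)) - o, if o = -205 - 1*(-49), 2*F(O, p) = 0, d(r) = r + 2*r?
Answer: 153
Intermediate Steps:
d(r) = 3*r
F(O, p) = 0 (F(O, p) = (1/2)*0 = 0)
o = -156 (o = -205 + 49 = -156)
(10*F(0, 2) + d(-1)) - o = (10*0 + 3*(-1)) - 1*(-156) = (0 - 3) + 156 = -3 + 156 = 153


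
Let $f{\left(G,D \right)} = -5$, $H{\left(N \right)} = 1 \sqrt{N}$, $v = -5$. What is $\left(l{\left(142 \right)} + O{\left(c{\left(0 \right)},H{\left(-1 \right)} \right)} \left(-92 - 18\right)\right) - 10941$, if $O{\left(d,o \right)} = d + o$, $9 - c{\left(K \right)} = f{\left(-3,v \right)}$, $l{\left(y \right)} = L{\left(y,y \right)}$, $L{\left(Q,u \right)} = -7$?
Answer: $-12488 - 110 i \approx -12488.0 - 110.0 i$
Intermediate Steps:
$l{\left(y \right)} = -7$
$H{\left(N \right)} = \sqrt{N}$
$c{\left(K \right)} = 14$ ($c{\left(K \right)} = 9 - -5 = 9 + 5 = 14$)
$\left(l{\left(142 \right)} + O{\left(c{\left(0 \right)},H{\left(-1 \right)} \right)} \left(-92 - 18\right)\right) - 10941 = \left(-7 + \left(14 + \sqrt{-1}\right) \left(-92 - 18\right)\right) - 10941 = \left(-7 + \left(14 + i\right) \left(-110\right)\right) - 10941 = \left(-7 - \left(1540 + 110 i\right)\right) - 10941 = \left(-1547 - 110 i\right) - 10941 = -12488 - 110 i$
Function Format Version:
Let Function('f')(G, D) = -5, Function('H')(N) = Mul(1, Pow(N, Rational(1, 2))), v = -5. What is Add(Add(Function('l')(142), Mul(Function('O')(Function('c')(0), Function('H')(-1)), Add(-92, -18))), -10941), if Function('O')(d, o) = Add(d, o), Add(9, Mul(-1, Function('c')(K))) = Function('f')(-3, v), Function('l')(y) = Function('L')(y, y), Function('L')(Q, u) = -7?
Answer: Add(-12488, Mul(-110, I)) ≈ Add(-12488., Mul(-110.00, I))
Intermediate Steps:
Function('l')(y) = -7
Function('H')(N) = Pow(N, Rational(1, 2))
Function('c')(K) = 14 (Function('c')(K) = Add(9, Mul(-1, -5)) = Add(9, 5) = 14)
Add(Add(Function('l')(142), Mul(Function('O')(Function('c')(0), Function('H')(-1)), Add(-92, -18))), -10941) = Add(Add(-7, Mul(Add(14, Pow(-1, Rational(1, 2))), Add(-92, -18))), -10941) = Add(Add(-7, Mul(Add(14, I), -110)), -10941) = Add(Add(-7, Add(-1540, Mul(-110, I))), -10941) = Add(Add(-1547, Mul(-110, I)), -10941) = Add(-12488, Mul(-110, I))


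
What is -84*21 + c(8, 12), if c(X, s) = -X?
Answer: -1772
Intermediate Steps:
-84*21 + c(8, 12) = -84*21 - 1*8 = -1764 - 8 = -1772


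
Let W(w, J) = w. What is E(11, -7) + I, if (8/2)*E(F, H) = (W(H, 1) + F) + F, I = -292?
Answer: -1153/4 ≈ -288.25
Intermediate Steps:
E(F, H) = F/2 + H/4 (E(F, H) = ((H + F) + F)/4 = ((F + H) + F)/4 = (H + 2*F)/4 = F/2 + H/4)
E(11, -7) + I = ((½)*11 + (¼)*(-7)) - 292 = (11/2 - 7/4) - 292 = 15/4 - 292 = -1153/4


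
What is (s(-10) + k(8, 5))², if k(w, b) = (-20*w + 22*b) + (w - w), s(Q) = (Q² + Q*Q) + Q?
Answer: 19600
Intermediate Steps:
s(Q) = Q + 2*Q² (s(Q) = (Q² + Q²) + Q = 2*Q² + Q = Q + 2*Q²)
k(w, b) = -20*w + 22*b (k(w, b) = (-20*w + 22*b) + 0 = -20*w + 22*b)
(s(-10) + k(8, 5))² = (-10*(1 + 2*(-10)) + (-20*8 + 22*5))² = (-10*(1 - 20) + (-160 + 110))² = (-10*(-19) - 50)² = (190 - 50)² = 140² = 19600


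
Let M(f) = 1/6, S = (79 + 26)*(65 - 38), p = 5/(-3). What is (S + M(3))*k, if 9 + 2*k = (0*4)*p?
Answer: -51033/4 ≈ -12758.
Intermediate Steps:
p = -5/3 (p = 5*(-⅓) = -5/3 ≈ -1.6667)
S = 2835 (S = 105*27 = 2835)
M(f) = ⅙
k = -9/2 (k = -9/2 + ((0*4)*(-5/3))/2 = -9/2 + (0*(-5/3))/2 = -9/2 + (½)*0 = -9/2 + 0 = -9/2 ≈ -4.5000)
(S + M(3))*k = (2835 + ⅙)*(-9/2) = (17011/6)*(-9/2) = -51033/4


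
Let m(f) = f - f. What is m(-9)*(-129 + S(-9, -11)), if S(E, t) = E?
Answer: 0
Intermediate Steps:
m(f) = 0
m(-9)*(-129 + S(-9, -11)) = 0*(-129 - 9) = 0*(-138) = 0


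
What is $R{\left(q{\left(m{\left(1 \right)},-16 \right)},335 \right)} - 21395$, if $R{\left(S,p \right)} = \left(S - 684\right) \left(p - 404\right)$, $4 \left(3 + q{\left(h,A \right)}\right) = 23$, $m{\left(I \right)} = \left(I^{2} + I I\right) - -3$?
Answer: $\frac{102445}{4} \approx 25611.0$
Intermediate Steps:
$m{\left(I \right)} = 3 + 2 I^{2}$ ($m{\left(I \right)} = \left(I^{2} + I^{2}\right) + 3 = 2 I^{2} + 3 = 3 + 2 I^{2}$)
$q{\left(h,A \right)} = \frac{11}{4}$ ($q{\left(h,A \right)} = -3 + \frac{1}{4} \cdot 23 = -3 + \frac{23}{4} = \frac{11}{4}$)
$R{\left(S,p \right)} = \left(-684 + S\right) \left(-404 + p\right)$
$R{\left(q{\left(m{\left(1 \right)},-16 \right)},335 \right)} - 21395 = \left(276336 - 229140 - 1111 + \frac{11}{4} \cdot 335\right) - 21395 = \left(276336 - 229140 - 1111 + \frac{3685}{4}\right) - 21395 = \frac{188025}{4} - 21395 = \frac{102445}{4}$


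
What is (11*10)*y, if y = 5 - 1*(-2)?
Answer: 770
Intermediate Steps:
y = 7 (y = 5 + 2 = 7)
(11*10)*y = (11*10)*7 = 110*7 = 770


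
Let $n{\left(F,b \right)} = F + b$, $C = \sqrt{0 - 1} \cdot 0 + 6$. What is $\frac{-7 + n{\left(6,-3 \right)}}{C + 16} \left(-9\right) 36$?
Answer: $\frac{648}{11} \approx 58.909$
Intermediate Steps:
$C = 6$ ($C = \sqrt{-1} \cdot 0 + 6 = i 0 + 6 = 0 + 6 = 6$)
$\frac{-7 + n{\left(6,-3 \right)}}{C + 16} \left(-9\right) 36 = \frac{-7 + \left(6 - 3\right)}{6 + 16} \left(-9\right) 36 = \frac{-7 + 3}{22} \left(-9\right) 36 = \left(-4\right) \frac{1}{22} \left(-9\right) 36 = \left(- \frac{2}{11}\right) \left(-9\right) 36 = \frac{18}{11} \cdot 36 = \frac{648}{11}$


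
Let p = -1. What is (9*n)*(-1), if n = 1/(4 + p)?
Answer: -3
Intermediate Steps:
n = ⅓ (n = 1/(4 - 1) = 1/3 = ⅓ ≈ 0.33333)
(9*n)*(-1) = (9*(⅓))*(-1) = 3*(-1) = -3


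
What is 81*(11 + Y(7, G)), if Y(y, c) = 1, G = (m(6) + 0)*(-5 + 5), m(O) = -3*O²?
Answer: 972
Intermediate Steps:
G = 0 (G = (-3*6² + 0)*(-5 + 5) = (-3*36 + 0)*0 = (-108 + 0)*0 = -108*0 = 0)
81*(11 + Y(7, G)) = 81*(11 + 1) = 81*12 = 972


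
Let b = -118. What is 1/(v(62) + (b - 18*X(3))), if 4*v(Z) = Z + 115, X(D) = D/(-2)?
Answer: -4/187 ≈ -0.021390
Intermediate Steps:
X(D) = -D/2 (X(D) = D*(-1/2) = -D/2)
v(Z) = 115/4 + Z/4 (v(Z) = (Z + 115)/4 = (115 + Z)/4 = 115/4 + Z/4)
1/(v(62) + (b - 18*X(3))) = 1/((115/4 + (1/4)*62) + (-118 - (-9)*3)) = 1/((115/4 + 31/2) + (-118 - 18*(-3/2))) = 1/(177/4 + (-118 + 27)) = 1/(177/4 - 91) = 1/(-187/4) = -4/187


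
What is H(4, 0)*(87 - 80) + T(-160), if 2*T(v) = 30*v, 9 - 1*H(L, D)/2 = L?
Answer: -2330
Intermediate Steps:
H(L, D) = 18 - 2*L
T(v) = 15*v (T(v) = (30*v)/2 = 15*v)
H(4, 0)*(87 - 80) + T(-160) = (18 - 2*4)*(87 - 80) + 15*(-160) = (18 - 8)*7 - 2400 = 10*7 - 2400 = 70 - 2400 = -2330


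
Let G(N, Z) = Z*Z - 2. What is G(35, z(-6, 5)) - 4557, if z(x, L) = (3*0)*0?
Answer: -4559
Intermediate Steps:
z(x, L) = 0 (z(x, L) = 0*0 = 0)
G(N, Z) = -2 + Z² (G(N, Z) = Z² - 2 = -2 + Z²)
G(35, z(-6, 5)) - 4557 = (-2 + 0²) - 4557 = (-2 + 0) - 4557 = -2 - 4557 = -4559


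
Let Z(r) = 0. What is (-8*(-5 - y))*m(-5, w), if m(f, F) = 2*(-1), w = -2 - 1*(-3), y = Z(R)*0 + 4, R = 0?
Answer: -144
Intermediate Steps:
y = 4 (y = 0*0 + 4 = 0 + 4 = 4)
w = 1 (w = -2 + 3 = 1)
m(f, F) = -2
(-8*(-5 - y))*m(-5, w) = -8*(-5 - 1*4)*(-2) = -8*(-5 - 4)*(-2) = -8*(-9)*(-2) = 72*(-2) = -144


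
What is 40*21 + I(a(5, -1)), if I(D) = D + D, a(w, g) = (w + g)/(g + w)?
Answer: 842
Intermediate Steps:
a(w, g) = 1 (a(w, g) = (g + w)/(g + w) = 1)
I(D) = 2*D
40*21 + I(a(5, -1)) = 40*21 + 2*1 = 840 + 2 = 842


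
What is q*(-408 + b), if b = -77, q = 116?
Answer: -56260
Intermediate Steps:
q*(-408 + b) = 116*(-408 - 77) = 116*(-485) = -56260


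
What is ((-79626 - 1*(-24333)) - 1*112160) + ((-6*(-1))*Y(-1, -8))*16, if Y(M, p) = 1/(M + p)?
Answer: -502391/3 ≈ -1.6746e+5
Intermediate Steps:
((-79626 - 1*(-24333)) - 1*112160) + ((-6*(-1))*Y(-1, -8))*16 = ((-79626 - 1*(-24333)) - 1*112160) + ((-6*(-1))/(-1 - 8))*16 = ((-79626 + 24333) - 112160) + (6/(-9))*16 = (-55293 - 112160) + (6*(-⅑))*16 = -167453 - ⅔*16 = -167453 - 32/3 = -502391/3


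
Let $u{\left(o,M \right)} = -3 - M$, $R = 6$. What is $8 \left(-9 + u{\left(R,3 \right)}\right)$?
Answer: $-120$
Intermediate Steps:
$8 \left(-9 + u{\left(R,3 \right)}\right) = 8 \left(-9 - 6\right) = 8 \left(-15\right) = -120$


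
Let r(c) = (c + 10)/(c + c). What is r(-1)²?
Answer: 81/4 ≈ 20.250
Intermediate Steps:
r(c) = (10 + c)/(2*c) (r(c) = (10 + c)/((2*c)) = (10 + c)*(1/(2*c)) = (10 + c)/(2*c))
r(-1)² = ((½)*(10 - 1)/(-1))² = ((½)*(-1)*9)² = (-9/2)² = 81/4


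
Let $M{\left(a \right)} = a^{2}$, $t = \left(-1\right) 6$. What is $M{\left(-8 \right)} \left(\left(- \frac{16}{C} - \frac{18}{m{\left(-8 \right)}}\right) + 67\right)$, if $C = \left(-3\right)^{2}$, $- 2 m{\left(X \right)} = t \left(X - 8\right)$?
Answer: $\frac{37784}{9} \approx 4198.2$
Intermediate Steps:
$t = -6$
$m{\left(X \right)} = -24 + 3 X$ ($m{\left(X \right)} = - \frac{\left(-6\right) \left(X - 8\right)}{2} = - \frac{\left(-6\right) \left(-8 + X\right)}{2} = - \frac{48 - 6 X}{2} = -24 + 3 X$)
$C = 9$
$M{\left(-8 \right)} \left(\left(- \frac{16}{C} - \frac{18}{m{\left(-8 \right)}}\right) + 67\right) = \left(-8\right)^{2} \left(\left(- \frac{16}{9} - \frac{18}{-24 + 3 \left(-8\right)}\right) + 67\right) = 64 \left(\left(\left(-16\right) \frac{1}{9} - \frac{18}{-24 - 24}\right) + 67\right) = 64 \left(\left(- \frac{16}{9} - \frac{18}{-48}\right) + 67\right) = 64 \left(\left(- \frac{16}{9} - - \frac{3}{8}\right) + 67\right) = 64 \left(\left(- \frac{16}{9} + \frac{3}{8}\right) + 67\right) = 64 \left(- \frac{101}{72} + 67\right) = 64 \cdot \frac{4723}{72} = \frac{37784}{9}$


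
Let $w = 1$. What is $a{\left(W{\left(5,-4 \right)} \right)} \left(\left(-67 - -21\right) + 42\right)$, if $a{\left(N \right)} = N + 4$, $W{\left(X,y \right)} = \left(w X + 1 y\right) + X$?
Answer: $-40$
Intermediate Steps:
$W{\left(X,y \right)} = y + 2 X$ ($W{\left(X,y \right)} = \left(1 X + 1 y\right) + X = \left(X + y\right) + X = y + 2 X$)
$a{\left(N \right)} = 4 + N$
$a{\left(W{\left(5,-4 \right)} \right)} \left(\left(-67 - -21\right) + 42\right) = \left(4 + \left(-4 + 2 \cdot 5\right)\right) \left(\left(-67 - -21\right) + 42\right) = \left(4 + \left(-4 + 10\right)\right) \left(\left(-67 + 21\right) + 42\right) = \left(4 + 6\right) \left(-46 + 42\right) = 10 \left(-4\right) = -40$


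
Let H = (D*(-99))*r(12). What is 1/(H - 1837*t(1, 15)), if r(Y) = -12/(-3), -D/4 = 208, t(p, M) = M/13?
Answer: 13/4255581 ≈ 3.0548e-6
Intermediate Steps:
t(p, M) = M/13 (t(p, M) = M*(1/13) = M/13)
D = -832 (D = -4*208 = -832)
r(Y) = 4 (r(Y) = -12*(-1/3) = 4)
H = 329472 (H = -832*(-99)*4 = 82368*4 = 329472)
1/(H - 1837*t(1, 15)) = 1/(329472 - 1837*15/13) = 1/(329472 - 27555/13) = 1/(4255581/13) = 13/4255581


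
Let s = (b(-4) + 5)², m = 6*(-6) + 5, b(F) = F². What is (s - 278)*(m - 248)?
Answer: -45477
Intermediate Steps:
m = -31 (m = -36 + 5 = -31)
s = 441 (s = ((-4)² + 5)² = (16 + 5)² = 21² = 441)
(s - 278)*(m - 248) = (441 - 278)*(-31 - 248) = 163*(-279) = -45477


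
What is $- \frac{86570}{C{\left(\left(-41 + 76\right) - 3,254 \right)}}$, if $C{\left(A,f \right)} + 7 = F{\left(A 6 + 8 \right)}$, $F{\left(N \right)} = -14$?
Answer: $\frac{86570}{21} \approx 4122.4$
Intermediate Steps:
$C{\left(A,f \right)} = -21$ ($C{\left(A,f \right)} = -7 - 14 = -21$)
$- \frac{86570}{C{\left(\left(-41 + 76\right) - 3,254 \right)}} = - \frac{86570}{-21} = \left(-86570\right) \left(- \frac{1}{21}\right) = \frac{86570}{21}$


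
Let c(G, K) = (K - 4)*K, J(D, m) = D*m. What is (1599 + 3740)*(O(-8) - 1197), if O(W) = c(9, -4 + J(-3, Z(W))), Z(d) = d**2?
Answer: 202898017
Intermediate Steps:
c(G, K) = K*(-4 + K) (c(G, K) = (-4 + K)*K = K*(-4 + K))
O(W) = (-8 - 3*W**2)*(-4 - 3*W**2) (O(W) = (-4 - 3*W**2)*(-4 + (-4 - 3*W**2)) = (-4 - 3*W**2)*(-8 - 3*W**2) = (-8 - 3*W**2)*(-4 - 3*W**2))
(1599 + 3740)*(O(-8) - 1197) = (1599 + 3740)*((32 + 9*(-8)**4 + 36*(-8)**2) - 1197) = 5339*((32 + 9*4096 + 36*64) - 1197) = 5339*((32 + 36864 + 2304) - 1197) = 5339*(39200 - 1197) = 5339*38003 = 202898017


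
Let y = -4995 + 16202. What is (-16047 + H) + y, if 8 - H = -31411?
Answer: 26579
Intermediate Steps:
H = 31419 (H = 8 - 1*(-31411) = 8 + 31411 = 31419)
y = 11207
(-16047 + H) + y = (-16047 + 31419) + 11207 = 15372 + 11207 = 26579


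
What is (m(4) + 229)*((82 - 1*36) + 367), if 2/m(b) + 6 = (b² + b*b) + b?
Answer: 1419068/15 ≈ 94605.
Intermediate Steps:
m(b) = 2/(-6 + b + 2*b²) (m(b) = 2/(-6 + ((b² + b*b) + b)) = 2/(-6 + ((b² + b²) + b)) = 2/(-6 + (2*b² + b)) = 2/(-6 + (b + 2*b²)) = 2/(-6 + b + 2*b²))
(m(4) + 229)*((82 - 1*36) + 367) = (2/(-6 + 4 + 2*4²) + 229)*((82 - 1*36) + 367) = (2/(-6 + 4 + 2*16) + 229)*((82 - 36) + 367) = (2/(-6 + 4 + 32) + 229)*(46 + 367) = (2/30 + 229)*413 = (2*(1/30) + 229)*413 = (1/15 + 229)*413 = (3436/15)*413 = 1419068/15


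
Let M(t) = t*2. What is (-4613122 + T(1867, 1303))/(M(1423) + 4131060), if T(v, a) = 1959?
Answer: -4611163/4133906 ≈ -1.1154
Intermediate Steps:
M(t) = 2*t
(-4613122 + T(1867, 1303))/(M(1423) + 4131060) = (-4613122 + 1959)/(2*1423 + 4131060) = -4611163/(2846 + 4131060) = -4611163/4133906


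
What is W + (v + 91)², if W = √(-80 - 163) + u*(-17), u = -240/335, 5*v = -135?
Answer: 275248/67 + 9*I*√3 ≈ 4108.2 + 15.588*I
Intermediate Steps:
v = -27 (v = (⅕)*(-135) = -27)
u = -48/67 (u = -240*1/335 = -48/67 ≈ -0.71642)
W = 816/67 + 9*I*√3 (W = √(-80 - 163) - 48/67*(-17) = √(-243) + 816/67 = 9*I*√3 + 816/67 = 816/67 + 9*I*√3 ≈ 12.179 + 15.588*I)
W + (v + 91)² = (816/67 + 9*I*√3) + (-27 + 91)² = (816/67 + 9*I*√3) + 64² = (816/67 + 9*I*√3) + 4096 = 275248/67 + 9*I*√3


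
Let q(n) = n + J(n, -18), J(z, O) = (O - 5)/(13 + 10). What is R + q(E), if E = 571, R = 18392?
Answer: 18962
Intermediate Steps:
J(z, O) = -5/23 + O/23 (J(z, O) = (-5 + O)/23 = (-5 + O)*(1/23) = -5/23 + O/23)
q(n) = -1 + n (q(n) = n + (-5/23 + (1/23)*(-18)) = n + (-5/23 - 18/23) = n - 1 = -1 + n)
R + q(E) = 18392 + (-1 + 571) = 18392 + 570 = 18962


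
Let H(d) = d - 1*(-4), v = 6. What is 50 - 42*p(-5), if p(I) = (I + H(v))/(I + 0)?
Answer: 92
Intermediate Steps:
H(d) = 4 + d (H(d) = d + 4 = 4 + d)
p(I) = (10 + I)/I (p(I) = (I + (4 + 6))/(I + 0) = (I + 10)/I = (10 + I)/I)
50 - 42*p(-5) = 50 - 42*(10 - 5)/(-5) = 50 - (-42)*5/5 = 50 - 42*(-1) = 50 + 42 = 92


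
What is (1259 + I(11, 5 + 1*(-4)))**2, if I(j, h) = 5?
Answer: 1597696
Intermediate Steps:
(1259 + I(11, 5 + 1*(-4)))**2 = (1259 + 5)**2 = 1264**2 = 1597696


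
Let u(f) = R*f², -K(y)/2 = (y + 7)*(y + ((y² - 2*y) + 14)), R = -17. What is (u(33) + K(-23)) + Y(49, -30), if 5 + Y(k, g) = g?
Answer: -436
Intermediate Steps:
K(y) = -2*(7 + y)*(14 + y² - y) (K(y) = -2*(y + 7)*(y + ((y² - 2*y) + 14)) = -2*(7 + y)*(y + (14 + y² - 2*y)) = -2*(7 + y)*(14 + y² - y))
Y(k, g) = -5 + g
u(f) = -17*f²
(u(33) + K(-23)) + Y(49, -30) = (-17*33² + (-196 - 14*(-23) - 12*(-23)² - 2*(-23)³)) + (-5 - 30) = (-17*1089 + (-196 + 322 - 12*529 - 2*(-12167))) - 35 = (-18513 + (-196 + 322 - 6348 + 24334)) - 35 = (-18513 + 18112) - 35 = -401 - 35 = -436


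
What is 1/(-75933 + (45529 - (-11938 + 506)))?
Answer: -1/18972 ≈ -5.2709e-5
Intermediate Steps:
1/(-75933 + (45529 - (-11938 + 506))) = 1/(-75933 + (45529 - 1*(-11432))) = 1/(-75933 + (45529 + 11432)) = 1/(-75933 + 56961) = 1/(-18972) = -1/18972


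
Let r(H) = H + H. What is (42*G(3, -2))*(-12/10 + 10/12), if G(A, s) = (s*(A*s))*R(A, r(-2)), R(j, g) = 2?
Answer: -1848/5 ≈ -369.60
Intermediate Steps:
r(H) = 2*H
G(A, s) = 2*A*s² (G(A, s) = (s*(A*s))*2 = (A*s²)*2 = 2*A*s²)
(42*G(3, -2))*(-12/10 + 10/12) = (42*(2*3*(-2)²))*(-12/10 + 10/12) = (42*(2*3*4))*(-12*⅒ + 10*(1/12)) = (42*24)*(-6/5 + ⅚) = 1008*(-11/30) = -1848/5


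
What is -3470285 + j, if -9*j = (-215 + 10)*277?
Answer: -31175780/9 ≈ -3.4640e+6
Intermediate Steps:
j = 56785/9 (j = -(-215 + 10)*277/9 = -(-205)*277/9 = -1/9*(-56785) = 56785/9 ≈ 6309.4)
-3470285 + j = -3470285 + 56785/9 = -31175780/9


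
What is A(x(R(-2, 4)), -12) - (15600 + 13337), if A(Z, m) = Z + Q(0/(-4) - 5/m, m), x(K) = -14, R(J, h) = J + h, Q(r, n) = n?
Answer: -28963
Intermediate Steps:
A(Z, m) = Z + m
A(x(R(-2, 4)), -12) - (15600 + 13337) = (-14 - 12) - (15600 + 13337) = -26 - 1*28937 = -26 - 28937 = -28963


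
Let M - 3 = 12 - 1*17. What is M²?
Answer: 4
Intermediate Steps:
M = -2 (M = 3 + (12 - 1*17) = 3 + (12 - 17) = 3 - 5 = -2)
M² = (-2)² = 4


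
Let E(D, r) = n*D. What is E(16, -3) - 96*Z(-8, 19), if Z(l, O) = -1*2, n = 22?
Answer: 544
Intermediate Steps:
Z(l, O) = -2
E(D, r) = 22*D
E(16, -3) - 96*Z(-8, 19) = 22*16 - 96*(-2) = 352 + 192 = 544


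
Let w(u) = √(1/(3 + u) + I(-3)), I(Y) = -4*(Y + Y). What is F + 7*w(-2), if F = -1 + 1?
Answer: 35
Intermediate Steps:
F = 0
I(Y) = -8*Y
w(u) = √(24 + 1/(3 + u)) (w(u) = √(1/(3 + u) - 8*(-3)) = √(1/(3 + u) + 24) = √(24 + 1/(3 + u)))
F + 7*w(-2) = 0 + 7*√((73 + 24*(-2))/(3 - 2)) = 0 + 7*√((73 - 48)/1) = 0 + 7*√(1*25) = 0 + 7*√25 = 0 + 7*5 = 0 + 35 = 35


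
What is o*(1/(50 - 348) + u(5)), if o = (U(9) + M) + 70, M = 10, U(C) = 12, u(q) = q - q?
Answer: -46/149 ≈ -0.30872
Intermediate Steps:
u(q) = 0
o = 92 (o = (12 + 10) + 70 = 22 + 70 = 92)
o*(1/(50 - 348) + u(5)) = 92*(1/(50 - 348) + 0) = 92*(1/(-298) + 0) = 92*(-1/298 + 0) = 92*(-1/298) = -46/149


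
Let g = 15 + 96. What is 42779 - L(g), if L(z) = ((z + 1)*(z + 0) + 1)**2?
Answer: -154536710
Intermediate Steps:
g = 111
L(z) = (1 + z*(1 + z))**2 (L(z) = ((1 + z)*z + 1)**2 = (z*(1 + z) + 1)**2 = (1 + z*(1 + z))**2)
42779 - L(g) = 42779 - (1 + 111 + 111**2)**2 = 42779 - (1 + 111 + 12321)**2 = 42779 - 1*12433**2 = 42779 - 1*154579489 = 42779 - 154579489 = -154536710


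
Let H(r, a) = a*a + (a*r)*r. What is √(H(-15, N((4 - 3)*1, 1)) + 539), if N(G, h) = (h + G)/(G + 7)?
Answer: 5*√381/4 ≈ 24.399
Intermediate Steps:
N(G, h) = (G + h)/(7 + G)
H(r, a) = a² + a*r²
√(H(-15, N((4 - 3)*1, 1)) + 539) = √((((4 - 3)*1 + 1)/(7 + (4 - 3)*1))*(((4 - 3)*1 + 1)/(7 + (4 - 3)*1) + (-15)²) + 539) = √(((1*1 + 1)/(7 + 1*1))*((1*1 + 1)/(7 + 1*1) + 225) + 539) = √(((1 + 1)/(7 + 1))*((1 + 1)/(7 + 1) + 225) + 539) = √((2/8)*(2/8 + 225) + 539) = √(((⅛)*2)*((⅛)*2 + 225) + 539) = √((¼ + 225)/4 + 539) = √((¼)*(901/4) + 539) = √(901/16 + 539) = √(9525/16) = 5*√381/4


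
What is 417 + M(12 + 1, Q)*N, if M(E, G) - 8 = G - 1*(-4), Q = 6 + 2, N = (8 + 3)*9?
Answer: 2397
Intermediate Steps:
N = 99 (N = 11*9 = 99)
Q = 8
M(E, G) = 12 + G (M(E, G) = 8 + (G - 1*(-4)) = 8 + (G + 4) = 8 + (4 + G) = 12 + G)
417 + M(12 + 1, Q)*N = 417 + (12 + 8)*99 = 417 + 20*99 = 417 + 1980 = 2397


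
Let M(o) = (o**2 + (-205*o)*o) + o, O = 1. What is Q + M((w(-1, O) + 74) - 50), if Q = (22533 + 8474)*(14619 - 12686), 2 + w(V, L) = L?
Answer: 59828638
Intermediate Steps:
w(V, L) = -2 + L
M(o) = o - 204*o**2 (M(o) = (o**2 - 205*o**2) + o = -204*o**2 + o = o - 204*o**2)
Q = 59936531 (Q = 31007*1933 = 59936531)
Q + M((w(-1, O) + 74) - 50) = 59936531 + (((-2 + 1) + 74) - 50)*(1 - 204*(((-2 + 1) + 74) - 50)) = 59936531 + ((-1 + 74) - 50)*(1 - 204*((-1 + 74) - 50)) = 59936531 + (73 - 50)*(1 - 204*(73 - 50)) = 59936531 + 23*(1 - 204*23) = 59936531 + 23*(1 - 4692) = 59936531 + 23*(-4691) = 59936531 - 107893 = 59828638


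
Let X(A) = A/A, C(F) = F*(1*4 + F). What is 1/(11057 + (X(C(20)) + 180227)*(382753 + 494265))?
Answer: 1/158063211161 ≈ 6.3266e-12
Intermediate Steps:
C(F) = F*(4 + F)
X(A) = 1
1/(11057 + (X(C(20)) + 180227)*(382753 + 494265)) = 1/(11057 + (1 + 180227)*(382753 + 494265)) = 1/(11057 + 180228*877018) = 1/(11057 + 158063200104) = 1/158063211161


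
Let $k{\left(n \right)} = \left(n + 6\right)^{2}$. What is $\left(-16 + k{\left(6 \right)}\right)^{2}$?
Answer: $16384$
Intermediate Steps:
$k{\left(n \right)} = \left(6 + n\right)^{2}$
$\left(-16 + k{\left(6 \right)}\right)^{2} = \left(-16 + \left(6 + 6\right)^{2}\right)^{2} = \left(-16 + 12^{2}\right)^{2} = \left(-16 + 144\right)^{2} = 128^{2} = 16384$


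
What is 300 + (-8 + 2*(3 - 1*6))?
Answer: 286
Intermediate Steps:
300 + (-8 + 2*(3 - 1*6)) = 300 + (-8 + 2*(3 - 6)) = 300 + (-8 + 2*(-3)) = 300 + (-8 - 6) = 300 - 14 = 286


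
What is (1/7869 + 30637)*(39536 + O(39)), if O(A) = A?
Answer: 9540842074550/7869 ≈ 1.2125e+9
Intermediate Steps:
(1/7869 + 30637)*(39536 + O(39)) = (1/7869 + 30637)*(39536 + 39) = (1/7869 + 30637)*39575 = (241082554/7869)*39575 = 9540842074550/7869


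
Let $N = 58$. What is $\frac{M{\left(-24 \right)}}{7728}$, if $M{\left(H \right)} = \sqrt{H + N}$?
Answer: $\frac{\sqrt{34}}{7728} \approx 0.00075452$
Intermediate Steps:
$M{\left(H \right)} = \sqrt{58 + H}$ ($M{\left(H \right)} = \sqrt{H + 58} = \sqrt{58 + H}$)
$\frac{M{\left(-24 \right)}}{7728} = \frac{\sqrt{58 - 24}}{7728} = \sqrt{34} \cdot \frac{1}{7728} = \frac{\sqrt{34}}{7728}$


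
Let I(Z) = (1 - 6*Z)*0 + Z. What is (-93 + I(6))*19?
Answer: -1653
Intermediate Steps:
I(Z) = Z (I(Z) = (1 - 6*Z)*0 + Z = 0 + Z = Z)
(-93 + I(6))*19 = (-93 + 6)*19 = -87*19 = -1653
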